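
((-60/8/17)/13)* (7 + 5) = -90/221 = -0.41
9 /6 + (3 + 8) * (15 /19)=387 /38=10.18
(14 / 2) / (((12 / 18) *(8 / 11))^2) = 7623 / 256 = 29.78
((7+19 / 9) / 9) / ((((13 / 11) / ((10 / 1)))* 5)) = 1804 / 1053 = 1.71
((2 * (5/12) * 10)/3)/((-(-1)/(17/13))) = 425/117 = 3.63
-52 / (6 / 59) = -1534 / 3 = -511.33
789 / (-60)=-263 / 20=-13.15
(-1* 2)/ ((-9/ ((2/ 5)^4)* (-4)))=-0.00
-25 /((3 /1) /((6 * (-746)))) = 37300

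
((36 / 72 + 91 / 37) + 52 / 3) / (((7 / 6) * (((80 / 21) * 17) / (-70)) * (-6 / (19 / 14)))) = 4.25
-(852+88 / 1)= -940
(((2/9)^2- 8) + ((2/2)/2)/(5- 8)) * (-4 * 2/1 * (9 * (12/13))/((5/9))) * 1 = 12624/13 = 971.08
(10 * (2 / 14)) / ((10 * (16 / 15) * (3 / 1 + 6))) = 5 / 336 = 0.01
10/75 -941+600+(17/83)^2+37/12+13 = -134228603/413340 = -324.74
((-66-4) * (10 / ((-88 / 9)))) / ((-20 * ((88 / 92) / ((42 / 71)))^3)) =-35493754905 / 41921399608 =-0.85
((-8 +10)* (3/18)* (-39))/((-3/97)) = 1261/3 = 420.33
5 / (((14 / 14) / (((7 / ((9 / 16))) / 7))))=80 / 9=8.89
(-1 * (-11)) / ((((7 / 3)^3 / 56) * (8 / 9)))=2673 / 49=54.55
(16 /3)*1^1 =16 /3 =5.33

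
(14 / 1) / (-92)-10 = -467 / 46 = -10.15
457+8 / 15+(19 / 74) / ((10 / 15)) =457.92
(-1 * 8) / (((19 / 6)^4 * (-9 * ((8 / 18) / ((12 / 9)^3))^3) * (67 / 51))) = 1.02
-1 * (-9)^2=-81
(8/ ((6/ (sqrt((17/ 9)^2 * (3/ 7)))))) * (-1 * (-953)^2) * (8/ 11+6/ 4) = -216153742 * sqrt(21)/ 297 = -3335154.49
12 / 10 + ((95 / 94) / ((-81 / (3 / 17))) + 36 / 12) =905591 / 215730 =4.20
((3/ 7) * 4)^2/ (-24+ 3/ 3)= -144/ 1127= -0.13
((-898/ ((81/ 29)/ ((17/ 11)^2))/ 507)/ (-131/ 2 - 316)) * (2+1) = 15052276/ 1263809547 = 0.01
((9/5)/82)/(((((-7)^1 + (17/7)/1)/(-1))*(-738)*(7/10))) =-1/107584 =-0.00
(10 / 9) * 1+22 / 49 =688 / 441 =1.56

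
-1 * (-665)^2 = -442225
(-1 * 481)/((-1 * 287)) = 481/287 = 1.68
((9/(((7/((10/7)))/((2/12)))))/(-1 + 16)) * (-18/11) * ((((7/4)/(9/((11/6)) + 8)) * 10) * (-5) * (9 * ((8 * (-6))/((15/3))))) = -19.56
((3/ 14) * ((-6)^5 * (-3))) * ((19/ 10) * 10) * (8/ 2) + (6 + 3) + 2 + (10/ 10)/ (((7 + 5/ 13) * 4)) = 1021236187/ 2688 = 379924.18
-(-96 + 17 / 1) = 79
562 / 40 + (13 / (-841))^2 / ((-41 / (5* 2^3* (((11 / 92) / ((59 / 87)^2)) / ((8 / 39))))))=387863492209 / 27606523030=14.05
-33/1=-33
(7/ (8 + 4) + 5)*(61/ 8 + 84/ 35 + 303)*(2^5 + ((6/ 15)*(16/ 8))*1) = 34395187/ 600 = 57325.31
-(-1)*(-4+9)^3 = 125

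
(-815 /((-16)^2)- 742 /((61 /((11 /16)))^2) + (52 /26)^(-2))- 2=-5.03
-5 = -5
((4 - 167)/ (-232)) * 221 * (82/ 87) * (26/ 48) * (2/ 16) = 19200259/ 1937664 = 9.91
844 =844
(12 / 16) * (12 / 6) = 3 / 2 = 1.50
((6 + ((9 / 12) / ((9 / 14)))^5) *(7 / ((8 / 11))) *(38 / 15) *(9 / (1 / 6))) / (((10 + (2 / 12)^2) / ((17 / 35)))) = 11867581 / 22800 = 520.51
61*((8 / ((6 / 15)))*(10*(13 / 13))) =12200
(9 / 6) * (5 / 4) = 15 / 8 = 1.88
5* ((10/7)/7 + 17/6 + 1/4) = 9665/588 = 16.44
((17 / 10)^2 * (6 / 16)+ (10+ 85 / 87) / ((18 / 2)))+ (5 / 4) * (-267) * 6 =-1252923139 / 626400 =-2000.20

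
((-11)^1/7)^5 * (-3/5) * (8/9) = 1288408/252105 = 5.11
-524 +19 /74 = -38757 /74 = -523.74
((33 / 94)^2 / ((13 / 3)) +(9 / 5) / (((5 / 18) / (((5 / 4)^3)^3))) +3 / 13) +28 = 288092282297 / 3763994624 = 76.54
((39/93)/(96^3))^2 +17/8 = 1598489251283113/752230235897856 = 2.13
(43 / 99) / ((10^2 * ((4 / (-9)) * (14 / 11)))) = -43 / 5600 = -0.01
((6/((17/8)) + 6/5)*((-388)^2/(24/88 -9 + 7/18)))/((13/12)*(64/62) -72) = 14813501373/14454505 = 1024.84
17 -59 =-42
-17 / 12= -1.42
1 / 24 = 0.04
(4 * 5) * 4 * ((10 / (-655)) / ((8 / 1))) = -20 / 131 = -0.15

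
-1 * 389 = -389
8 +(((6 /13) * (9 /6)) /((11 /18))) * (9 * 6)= 9892 /143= 69.17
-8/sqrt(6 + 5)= -2.41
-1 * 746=-746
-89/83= -1.07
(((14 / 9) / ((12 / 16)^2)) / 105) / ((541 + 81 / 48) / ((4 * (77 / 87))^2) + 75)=48570368 / 218163488805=0.00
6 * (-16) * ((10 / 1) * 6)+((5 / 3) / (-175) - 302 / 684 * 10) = -5764.42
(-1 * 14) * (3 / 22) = -21 / 11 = -1.91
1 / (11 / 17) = 17 / 11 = 1.55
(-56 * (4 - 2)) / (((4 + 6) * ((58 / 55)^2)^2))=-9.06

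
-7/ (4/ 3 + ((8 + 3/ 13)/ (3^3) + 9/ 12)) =-1404/ 479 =-2.93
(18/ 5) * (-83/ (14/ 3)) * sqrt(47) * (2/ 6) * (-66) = 9657.07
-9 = -9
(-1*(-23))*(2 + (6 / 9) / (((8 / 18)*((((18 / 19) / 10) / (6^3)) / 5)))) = 393346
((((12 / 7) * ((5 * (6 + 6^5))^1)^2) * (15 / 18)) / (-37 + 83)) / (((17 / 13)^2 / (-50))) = -63965997225000 / 46529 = -1374755469.17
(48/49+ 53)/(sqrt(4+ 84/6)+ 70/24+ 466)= 178600980/1551366313 - 1142640 * sqrt(2)/1551366313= 0.11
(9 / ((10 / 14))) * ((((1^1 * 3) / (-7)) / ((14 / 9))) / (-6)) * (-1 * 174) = -7047 / 70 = -100.67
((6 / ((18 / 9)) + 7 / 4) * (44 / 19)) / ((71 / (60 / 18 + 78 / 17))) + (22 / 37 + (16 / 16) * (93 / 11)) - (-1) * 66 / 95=1536028147 / 140005965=10.97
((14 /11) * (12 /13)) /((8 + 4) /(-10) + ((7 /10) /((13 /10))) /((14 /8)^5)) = -1.01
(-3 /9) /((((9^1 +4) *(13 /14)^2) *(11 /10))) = -1960 /72501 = -0.03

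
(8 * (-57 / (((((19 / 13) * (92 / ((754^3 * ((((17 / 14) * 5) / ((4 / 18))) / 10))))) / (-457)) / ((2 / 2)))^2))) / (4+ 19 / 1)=-7116579779861919645668388843 / 22654954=-314129076574682943327.47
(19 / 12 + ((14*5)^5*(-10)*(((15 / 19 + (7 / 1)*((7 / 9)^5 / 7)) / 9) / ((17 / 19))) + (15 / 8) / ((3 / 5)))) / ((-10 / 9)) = 162028622667700613 / 80306640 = 2017624229.67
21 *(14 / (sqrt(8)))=147 *sqrt(2) / 2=103.94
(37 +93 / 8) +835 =7069 / 8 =883.62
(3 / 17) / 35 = 3 / 595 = 0.01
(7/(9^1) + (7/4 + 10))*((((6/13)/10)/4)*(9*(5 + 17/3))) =902/65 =13.88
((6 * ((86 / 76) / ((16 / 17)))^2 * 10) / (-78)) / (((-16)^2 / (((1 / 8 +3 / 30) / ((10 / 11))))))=-52901739 / 49209671680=-0.00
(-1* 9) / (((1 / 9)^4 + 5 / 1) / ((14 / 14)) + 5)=-59049 / 65611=-0.90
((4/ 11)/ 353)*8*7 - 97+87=-38606/ 3883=-9.94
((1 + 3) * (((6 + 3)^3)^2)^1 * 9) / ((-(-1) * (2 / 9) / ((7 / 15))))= 200884698 / 5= 40176939.60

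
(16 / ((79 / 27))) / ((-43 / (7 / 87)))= -1008 / 98513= -0.01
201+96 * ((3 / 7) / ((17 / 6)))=25647 / 119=215.52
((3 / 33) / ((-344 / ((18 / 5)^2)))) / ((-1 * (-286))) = -81 / 6763900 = -0.00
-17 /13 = -1.31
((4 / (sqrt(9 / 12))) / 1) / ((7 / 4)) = 32*sqrt(3) / 21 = 2.64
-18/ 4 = -9/ 2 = -4.50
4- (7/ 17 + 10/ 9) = 379/ 153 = 2.48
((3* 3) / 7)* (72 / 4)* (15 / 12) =405 / 14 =28.93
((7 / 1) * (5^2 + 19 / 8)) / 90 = 511 / 240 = 2.13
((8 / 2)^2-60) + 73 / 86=-3711 / 86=-43.15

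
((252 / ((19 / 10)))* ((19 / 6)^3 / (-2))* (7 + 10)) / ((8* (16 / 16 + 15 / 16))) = -214795 / 93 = -2309.62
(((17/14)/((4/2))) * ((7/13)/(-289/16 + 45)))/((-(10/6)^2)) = -612/140075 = -0.00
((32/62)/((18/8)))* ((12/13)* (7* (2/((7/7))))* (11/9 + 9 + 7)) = 17920/351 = 51.05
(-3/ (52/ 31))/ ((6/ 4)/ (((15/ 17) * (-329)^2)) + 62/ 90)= -90597717/ 34897694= -2.60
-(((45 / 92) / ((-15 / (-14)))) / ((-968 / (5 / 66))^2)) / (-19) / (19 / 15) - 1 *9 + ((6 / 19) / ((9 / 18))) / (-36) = -203737338210751 / 22593440229888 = -9.02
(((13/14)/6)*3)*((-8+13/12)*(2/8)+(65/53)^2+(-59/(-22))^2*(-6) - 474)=-109731073439/456810816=-240.21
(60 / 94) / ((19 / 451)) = 13530 / 893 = 15.15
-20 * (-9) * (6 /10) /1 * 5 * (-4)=-2160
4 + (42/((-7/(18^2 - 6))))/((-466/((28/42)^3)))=3644/699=5.21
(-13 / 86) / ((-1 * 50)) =13 / 4300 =0.00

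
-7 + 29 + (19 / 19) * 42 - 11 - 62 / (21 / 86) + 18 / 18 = -4198 / 21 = -199.90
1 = 1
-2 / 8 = -1 / 4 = -0.25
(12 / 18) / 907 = 2 / 2721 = 0.00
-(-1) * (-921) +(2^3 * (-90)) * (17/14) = -12567/7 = -1795.29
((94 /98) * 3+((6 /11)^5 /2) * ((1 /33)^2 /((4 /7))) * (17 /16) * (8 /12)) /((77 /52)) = 142881302226 /73525096183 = 1.94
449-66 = 383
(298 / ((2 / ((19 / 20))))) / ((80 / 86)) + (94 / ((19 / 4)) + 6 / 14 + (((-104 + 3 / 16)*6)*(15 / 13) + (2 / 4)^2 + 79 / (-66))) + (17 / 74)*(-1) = -924656161603 / 1688887200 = -547.49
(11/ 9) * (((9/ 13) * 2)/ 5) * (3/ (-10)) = -0.10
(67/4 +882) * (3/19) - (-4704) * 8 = 37773.91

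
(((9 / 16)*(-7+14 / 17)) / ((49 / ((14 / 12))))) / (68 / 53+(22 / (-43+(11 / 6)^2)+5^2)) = -680679 / 211706848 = -0.00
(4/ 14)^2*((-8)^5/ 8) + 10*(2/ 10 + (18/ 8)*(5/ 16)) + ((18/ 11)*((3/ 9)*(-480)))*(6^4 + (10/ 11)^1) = -64484698807/ 189728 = -339879.72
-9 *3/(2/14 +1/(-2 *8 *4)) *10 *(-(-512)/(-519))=6881280/3287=2093.48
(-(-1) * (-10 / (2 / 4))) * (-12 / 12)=20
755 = 755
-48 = -48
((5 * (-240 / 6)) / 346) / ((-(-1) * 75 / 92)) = -368 / 519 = -0.71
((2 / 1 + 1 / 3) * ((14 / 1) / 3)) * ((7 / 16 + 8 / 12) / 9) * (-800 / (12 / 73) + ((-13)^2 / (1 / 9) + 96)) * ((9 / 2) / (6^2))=-25318153 / 46656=-542.66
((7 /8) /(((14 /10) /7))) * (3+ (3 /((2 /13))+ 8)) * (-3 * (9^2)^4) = -275714248005 /16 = -17232140500.31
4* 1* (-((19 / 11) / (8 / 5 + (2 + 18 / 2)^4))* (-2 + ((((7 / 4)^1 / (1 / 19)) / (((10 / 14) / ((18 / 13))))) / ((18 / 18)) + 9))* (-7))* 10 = 2.36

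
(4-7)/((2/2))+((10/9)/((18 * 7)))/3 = -5098/1701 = -3.00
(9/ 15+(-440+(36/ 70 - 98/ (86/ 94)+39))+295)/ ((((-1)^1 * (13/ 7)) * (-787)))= -319063/ 2199665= -0.15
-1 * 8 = -8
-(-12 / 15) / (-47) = -4 / 235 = -0.02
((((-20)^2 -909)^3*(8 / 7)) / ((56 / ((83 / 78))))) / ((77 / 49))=-10945395007 / 6006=-1822410.09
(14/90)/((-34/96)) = -112/255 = -0.44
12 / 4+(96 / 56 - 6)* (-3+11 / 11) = 81 / 7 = 11.57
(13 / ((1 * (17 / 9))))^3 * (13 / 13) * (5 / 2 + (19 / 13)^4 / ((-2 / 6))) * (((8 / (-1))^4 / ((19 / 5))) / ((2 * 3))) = -795168783360 / 1213511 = -655262.94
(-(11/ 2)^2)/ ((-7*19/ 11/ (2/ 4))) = 1331/ 1064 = 1.25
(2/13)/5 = 2/65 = 0.03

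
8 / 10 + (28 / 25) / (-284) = 1413 / 1775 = 0.80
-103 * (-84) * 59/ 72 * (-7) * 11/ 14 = -467929/ 12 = -38994.08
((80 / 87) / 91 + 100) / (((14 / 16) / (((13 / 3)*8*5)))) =253369600 / 12789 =19811.53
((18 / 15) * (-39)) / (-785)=0.06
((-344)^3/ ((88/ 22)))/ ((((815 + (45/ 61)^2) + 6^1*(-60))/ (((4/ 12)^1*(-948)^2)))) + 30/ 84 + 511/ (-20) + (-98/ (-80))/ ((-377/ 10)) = -7484276554153721577/ 1118329030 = -6692374384.80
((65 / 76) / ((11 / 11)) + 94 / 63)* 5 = 11.74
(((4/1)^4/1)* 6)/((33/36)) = 18432/11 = 1675.64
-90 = -90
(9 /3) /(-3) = -1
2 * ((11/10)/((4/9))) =99/20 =4.95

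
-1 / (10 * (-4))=1 / 40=0.02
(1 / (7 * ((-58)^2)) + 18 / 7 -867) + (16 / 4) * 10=-19413643 / 23548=-824.43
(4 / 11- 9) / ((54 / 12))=-190 / 99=-1.92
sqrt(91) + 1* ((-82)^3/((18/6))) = -551368/3 + sqrt(91) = -183779.79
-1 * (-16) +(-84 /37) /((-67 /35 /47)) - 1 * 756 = -1696280 /2479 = -684.26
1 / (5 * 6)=1 / 30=0.03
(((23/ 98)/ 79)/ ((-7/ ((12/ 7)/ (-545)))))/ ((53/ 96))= 13248/ 5478877915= 0.00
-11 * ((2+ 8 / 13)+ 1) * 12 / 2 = -3102 / 13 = -238.62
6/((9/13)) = 26/3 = 8.67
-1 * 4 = -4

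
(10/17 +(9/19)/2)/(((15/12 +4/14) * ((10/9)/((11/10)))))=369369/694450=0.53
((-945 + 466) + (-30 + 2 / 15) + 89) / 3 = -6298 / 45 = -139.96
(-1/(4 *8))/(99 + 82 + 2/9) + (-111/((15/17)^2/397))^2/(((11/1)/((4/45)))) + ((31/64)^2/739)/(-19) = 25888829.35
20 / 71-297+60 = -16807 / 71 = -236.72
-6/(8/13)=-39/4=-9.75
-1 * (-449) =449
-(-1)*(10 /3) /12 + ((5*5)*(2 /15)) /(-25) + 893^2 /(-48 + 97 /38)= -2727253129 /155430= -17546.50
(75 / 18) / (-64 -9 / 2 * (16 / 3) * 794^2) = -25 / 90783168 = -0.00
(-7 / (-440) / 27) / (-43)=-0.00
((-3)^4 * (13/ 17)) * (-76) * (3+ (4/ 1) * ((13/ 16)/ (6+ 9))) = -15142.55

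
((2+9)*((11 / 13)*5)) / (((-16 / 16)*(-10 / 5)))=605 / 26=23.27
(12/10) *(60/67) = 72/67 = 1.07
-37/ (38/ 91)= -88.61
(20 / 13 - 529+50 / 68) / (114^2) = -232813 / 5744232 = -0.04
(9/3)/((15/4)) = 4/5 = 0.80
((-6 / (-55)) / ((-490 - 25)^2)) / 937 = 6 / 13668370375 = 0.00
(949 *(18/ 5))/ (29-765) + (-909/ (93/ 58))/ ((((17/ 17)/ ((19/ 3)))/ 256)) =-52427958851/ 57040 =-919143.74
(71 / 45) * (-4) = -284 / 45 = -6.31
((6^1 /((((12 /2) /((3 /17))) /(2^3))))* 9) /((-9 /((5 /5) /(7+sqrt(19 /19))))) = -3 /17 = -0.18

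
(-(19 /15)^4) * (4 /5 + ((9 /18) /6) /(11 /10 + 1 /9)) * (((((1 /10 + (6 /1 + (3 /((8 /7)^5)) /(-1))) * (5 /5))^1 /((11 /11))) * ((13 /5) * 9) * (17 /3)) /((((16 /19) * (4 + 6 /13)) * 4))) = -5034538122331012711 /55933009920000000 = -90.01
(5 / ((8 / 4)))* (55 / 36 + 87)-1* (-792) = 72959 / 72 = 1013.32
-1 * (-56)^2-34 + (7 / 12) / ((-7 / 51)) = -12697 / 4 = -3174.25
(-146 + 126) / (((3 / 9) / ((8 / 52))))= -120 / 13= -9.23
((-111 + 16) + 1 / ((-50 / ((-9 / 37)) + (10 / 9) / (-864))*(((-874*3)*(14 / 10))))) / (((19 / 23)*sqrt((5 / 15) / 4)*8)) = -49.80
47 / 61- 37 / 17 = -1458 / 1037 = -1.41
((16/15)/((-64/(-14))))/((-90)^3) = -7/21870000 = -0.00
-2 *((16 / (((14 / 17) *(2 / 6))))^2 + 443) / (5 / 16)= -6021472 / 245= -24577.44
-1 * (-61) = 61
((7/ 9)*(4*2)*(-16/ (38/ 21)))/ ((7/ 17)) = -7616/ 57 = -133.61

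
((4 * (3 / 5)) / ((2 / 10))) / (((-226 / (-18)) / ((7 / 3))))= 252 / 113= 2.23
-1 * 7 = -7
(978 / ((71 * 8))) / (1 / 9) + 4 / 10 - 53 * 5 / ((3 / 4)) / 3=-1302043 / 12780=-101.88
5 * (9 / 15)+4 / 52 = 40 / 13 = 3.08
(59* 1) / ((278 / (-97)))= -5723 / 278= -20.59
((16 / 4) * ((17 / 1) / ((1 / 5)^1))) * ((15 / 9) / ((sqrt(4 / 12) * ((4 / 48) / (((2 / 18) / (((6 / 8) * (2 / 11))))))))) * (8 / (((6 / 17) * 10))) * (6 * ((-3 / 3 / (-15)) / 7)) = 406912 * sqrt(3) / 567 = 1243.02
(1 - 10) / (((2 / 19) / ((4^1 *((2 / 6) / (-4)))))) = 28.50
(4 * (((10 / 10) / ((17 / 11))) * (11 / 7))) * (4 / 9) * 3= 1936 / 357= 5.42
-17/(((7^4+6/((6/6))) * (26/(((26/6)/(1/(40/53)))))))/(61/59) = -20060/23345493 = -0.00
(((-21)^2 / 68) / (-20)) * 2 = -0.65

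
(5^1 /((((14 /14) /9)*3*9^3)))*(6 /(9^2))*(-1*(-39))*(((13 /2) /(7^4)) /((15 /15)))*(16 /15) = 2704 /15752961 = 0.00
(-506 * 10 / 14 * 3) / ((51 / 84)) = -30360 / 17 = -1785.88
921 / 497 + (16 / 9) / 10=45421 / 22365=2.03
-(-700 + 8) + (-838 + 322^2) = 103538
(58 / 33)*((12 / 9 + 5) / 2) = 551 / 99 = 5.57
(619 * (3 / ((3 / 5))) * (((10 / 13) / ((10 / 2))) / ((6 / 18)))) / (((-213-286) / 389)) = -7223730 / 6487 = -1113.57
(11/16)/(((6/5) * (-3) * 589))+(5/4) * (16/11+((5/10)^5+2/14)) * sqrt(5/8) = -55/169632+20065 * sqrt(10)/39424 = 1.61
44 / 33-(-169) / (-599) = 1889 / 1797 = 1.05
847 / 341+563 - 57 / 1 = 15763 / 31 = 508.48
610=610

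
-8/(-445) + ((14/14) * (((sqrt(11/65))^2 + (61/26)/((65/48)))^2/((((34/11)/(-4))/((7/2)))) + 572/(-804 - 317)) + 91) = 89769410927618/1211038523825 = 74.13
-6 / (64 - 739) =0.01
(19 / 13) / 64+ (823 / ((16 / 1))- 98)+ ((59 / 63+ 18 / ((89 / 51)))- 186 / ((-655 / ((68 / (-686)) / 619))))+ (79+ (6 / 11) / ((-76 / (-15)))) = 848772434886195293 / 19369936524818880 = 43.82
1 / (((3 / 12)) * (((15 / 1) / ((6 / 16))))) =1 / 10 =0.10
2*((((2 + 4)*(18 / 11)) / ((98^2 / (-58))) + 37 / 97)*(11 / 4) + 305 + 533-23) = 760069525 / 465794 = 1631.77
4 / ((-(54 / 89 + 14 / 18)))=-3204 / 1109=-2.89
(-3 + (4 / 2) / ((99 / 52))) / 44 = -193 / 4356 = -0.04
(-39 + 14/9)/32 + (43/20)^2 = 24857/7200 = 3.45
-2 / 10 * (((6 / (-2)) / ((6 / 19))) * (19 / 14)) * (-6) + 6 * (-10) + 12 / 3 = -5003 / 70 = -71.47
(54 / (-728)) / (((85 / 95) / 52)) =-513 / 119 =-4.31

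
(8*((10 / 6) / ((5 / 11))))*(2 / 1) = 176 / 3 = 58.67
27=27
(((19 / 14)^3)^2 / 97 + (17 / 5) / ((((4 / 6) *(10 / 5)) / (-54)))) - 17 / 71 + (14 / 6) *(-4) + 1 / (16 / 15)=-113775134692771 / 777838716480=-146.27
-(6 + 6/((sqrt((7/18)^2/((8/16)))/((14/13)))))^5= -232043009472* sqrt(2)/371293-25063610976/28561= -1761372.59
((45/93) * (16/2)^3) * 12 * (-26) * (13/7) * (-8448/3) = 87718625280/217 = 404233296.22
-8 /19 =-0.42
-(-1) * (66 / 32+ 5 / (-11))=283 / 176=1.61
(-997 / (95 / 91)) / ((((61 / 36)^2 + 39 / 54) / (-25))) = 587910960 / 88483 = 6644.34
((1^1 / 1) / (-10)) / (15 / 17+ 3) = -17 / 660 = -0.03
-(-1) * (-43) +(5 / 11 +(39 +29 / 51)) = -2.98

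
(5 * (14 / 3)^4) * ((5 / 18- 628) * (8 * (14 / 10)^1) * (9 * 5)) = -60768733760 / 81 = -750231280.99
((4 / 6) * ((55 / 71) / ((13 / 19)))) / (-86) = -1045 / 119067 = -0.01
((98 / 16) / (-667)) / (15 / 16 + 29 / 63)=-6174 / 939803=-0.01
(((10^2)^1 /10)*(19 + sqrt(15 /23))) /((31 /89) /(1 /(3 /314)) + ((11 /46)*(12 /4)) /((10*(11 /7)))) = 2794600*sqrt(345) /314823 + 1221240200 /314823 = 4044.01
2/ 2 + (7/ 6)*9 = 23/ 2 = 11.50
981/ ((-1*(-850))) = 981/ 850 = 1.15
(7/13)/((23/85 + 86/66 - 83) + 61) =-19635/744848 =-0.03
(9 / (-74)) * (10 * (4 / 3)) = -60 / 37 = -1.62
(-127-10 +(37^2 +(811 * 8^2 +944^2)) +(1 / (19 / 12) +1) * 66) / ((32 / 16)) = 8971607 / 19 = 472189.84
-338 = -338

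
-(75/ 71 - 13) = 848/ 71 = 11.94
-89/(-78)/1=89/78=1.14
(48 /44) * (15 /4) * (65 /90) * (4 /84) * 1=65 /462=0.14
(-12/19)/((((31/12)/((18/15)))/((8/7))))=-6912/20615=-0.34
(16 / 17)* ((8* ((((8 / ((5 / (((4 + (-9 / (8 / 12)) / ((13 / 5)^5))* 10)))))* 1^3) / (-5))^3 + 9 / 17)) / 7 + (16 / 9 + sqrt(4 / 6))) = -240755009285069796726380672 / 116492694263443801587375 + 16* sqrt(6) / 51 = -2065.93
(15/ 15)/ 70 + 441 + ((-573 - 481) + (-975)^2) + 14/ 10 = 66500939/ 70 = 950013.41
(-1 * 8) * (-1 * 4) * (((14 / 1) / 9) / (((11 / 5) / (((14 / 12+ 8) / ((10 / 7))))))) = 3920 / 27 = 145.19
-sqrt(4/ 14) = -sqrt(14)/ 7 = -0.53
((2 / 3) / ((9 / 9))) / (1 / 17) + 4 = 46 / 3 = 15.33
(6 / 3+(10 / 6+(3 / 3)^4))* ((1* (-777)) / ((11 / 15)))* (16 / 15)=-58016 / 11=-5274.18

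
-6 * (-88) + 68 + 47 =643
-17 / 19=-0.89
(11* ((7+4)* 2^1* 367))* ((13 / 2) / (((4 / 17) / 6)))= 29441841 / 2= 14720920.50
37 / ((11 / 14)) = 518 / 11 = 47.09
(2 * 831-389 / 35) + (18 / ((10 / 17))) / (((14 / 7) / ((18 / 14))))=116939 / 70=1670.56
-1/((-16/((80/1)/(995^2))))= 1/198005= 0.00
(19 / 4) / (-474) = -19 / 1896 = -0.01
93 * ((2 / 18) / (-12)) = -31 / 36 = -0.86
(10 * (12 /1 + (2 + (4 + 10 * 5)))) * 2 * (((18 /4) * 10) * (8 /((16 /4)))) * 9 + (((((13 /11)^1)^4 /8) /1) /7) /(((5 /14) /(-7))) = 322570312073 /292820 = 1101599.32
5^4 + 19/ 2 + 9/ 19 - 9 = 23787/ 38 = 625.97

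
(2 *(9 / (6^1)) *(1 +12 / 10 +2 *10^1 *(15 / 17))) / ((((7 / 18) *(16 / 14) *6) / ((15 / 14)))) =6507 / 272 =23.92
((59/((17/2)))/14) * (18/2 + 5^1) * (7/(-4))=-413/34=-12.15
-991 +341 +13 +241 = -396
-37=-37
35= 35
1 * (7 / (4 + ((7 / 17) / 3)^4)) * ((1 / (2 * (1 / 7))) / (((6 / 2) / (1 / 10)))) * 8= 220996566 / 135316025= 1.63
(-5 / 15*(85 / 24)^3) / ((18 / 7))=-5.76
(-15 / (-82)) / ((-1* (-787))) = 15 / 64534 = 0.00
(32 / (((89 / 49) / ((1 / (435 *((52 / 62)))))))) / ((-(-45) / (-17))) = -413168 / 22648275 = -0.02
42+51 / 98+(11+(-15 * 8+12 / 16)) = -12883 / 196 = -65.73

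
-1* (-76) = 76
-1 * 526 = -526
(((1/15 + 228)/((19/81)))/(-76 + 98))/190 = 8397/36100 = 0.23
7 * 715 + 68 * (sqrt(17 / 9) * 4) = 5378.83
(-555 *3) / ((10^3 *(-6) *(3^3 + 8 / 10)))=0.01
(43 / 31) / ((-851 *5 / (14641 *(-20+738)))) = -452026234 / 131905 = -3426.91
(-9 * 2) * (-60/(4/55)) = 14850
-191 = -191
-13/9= -1.44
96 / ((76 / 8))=192 / 19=10.11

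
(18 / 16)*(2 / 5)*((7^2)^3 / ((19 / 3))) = 8359.27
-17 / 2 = -8.50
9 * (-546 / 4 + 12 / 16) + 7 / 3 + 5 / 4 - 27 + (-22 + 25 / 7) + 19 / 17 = -901409 / 714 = -1262.48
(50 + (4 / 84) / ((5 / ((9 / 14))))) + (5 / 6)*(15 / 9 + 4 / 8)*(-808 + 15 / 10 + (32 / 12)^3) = -653425559 / 476280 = -1371.94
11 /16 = 0.69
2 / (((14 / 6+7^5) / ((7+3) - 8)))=3 / 12607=0.00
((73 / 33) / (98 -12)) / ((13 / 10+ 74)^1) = 365 / 1068507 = 0.00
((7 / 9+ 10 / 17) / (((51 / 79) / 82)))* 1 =1353902 / 7803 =173.51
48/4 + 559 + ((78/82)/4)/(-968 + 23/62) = 2808991037/4919426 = 571.00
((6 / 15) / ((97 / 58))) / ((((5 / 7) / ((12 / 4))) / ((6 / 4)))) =3654 / 2425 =1.51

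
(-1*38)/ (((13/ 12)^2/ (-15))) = 82080/ 169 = 485.68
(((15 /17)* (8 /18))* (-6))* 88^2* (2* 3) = -1858560 /17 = -109327.06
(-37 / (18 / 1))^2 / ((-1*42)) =-1369 / 13608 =-0.10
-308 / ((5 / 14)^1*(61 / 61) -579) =4312 / 8101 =0.53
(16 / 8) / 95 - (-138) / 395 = 556 / 1501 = 0.37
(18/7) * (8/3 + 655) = 11838/7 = 1691.14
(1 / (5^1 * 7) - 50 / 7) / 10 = -249 / 350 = -0.71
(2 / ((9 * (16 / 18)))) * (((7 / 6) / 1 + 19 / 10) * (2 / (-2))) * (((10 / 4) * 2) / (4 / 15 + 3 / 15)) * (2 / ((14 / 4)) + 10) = -4255 / 49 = -86.84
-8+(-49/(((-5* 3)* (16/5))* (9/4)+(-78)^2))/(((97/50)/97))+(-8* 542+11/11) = -12978109/2988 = -4343.41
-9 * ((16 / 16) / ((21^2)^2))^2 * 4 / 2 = -0.00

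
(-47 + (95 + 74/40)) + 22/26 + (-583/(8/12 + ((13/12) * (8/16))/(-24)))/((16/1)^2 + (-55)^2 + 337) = 50.45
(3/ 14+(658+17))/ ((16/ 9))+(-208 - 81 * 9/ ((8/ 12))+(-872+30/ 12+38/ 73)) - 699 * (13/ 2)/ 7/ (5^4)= -18311275491/ 10220000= -1791.71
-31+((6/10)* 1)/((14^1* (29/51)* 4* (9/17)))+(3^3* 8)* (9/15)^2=1899901/40600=46.80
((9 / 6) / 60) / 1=1 / 40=0.02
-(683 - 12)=-671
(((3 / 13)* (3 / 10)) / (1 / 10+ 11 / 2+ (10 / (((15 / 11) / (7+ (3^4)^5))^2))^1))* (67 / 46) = 0.00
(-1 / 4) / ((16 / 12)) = -3 / 16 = -0.19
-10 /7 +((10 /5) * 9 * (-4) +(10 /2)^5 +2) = 21375 /7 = 3053.57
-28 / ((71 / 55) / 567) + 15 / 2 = -1745295 / 142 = -12290.81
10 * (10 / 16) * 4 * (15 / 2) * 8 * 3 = 4500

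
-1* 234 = -234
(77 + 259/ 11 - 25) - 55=226/ 11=20.55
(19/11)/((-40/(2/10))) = -19/2200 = -0.01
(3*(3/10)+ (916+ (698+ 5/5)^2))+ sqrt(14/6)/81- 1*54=sqrt(21)/243+ 4894639/10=489463.92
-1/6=-0.17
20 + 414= 434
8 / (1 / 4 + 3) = 32 / 13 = 2.46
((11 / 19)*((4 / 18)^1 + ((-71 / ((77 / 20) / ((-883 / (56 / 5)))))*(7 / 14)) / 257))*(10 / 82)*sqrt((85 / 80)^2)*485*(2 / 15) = 125440328705 / 8475794208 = 14.80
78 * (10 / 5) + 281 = 437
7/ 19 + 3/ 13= 148/ 247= 0.60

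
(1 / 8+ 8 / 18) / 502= 41 / 36144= 0.00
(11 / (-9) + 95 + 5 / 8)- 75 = 1397 / 72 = 19.40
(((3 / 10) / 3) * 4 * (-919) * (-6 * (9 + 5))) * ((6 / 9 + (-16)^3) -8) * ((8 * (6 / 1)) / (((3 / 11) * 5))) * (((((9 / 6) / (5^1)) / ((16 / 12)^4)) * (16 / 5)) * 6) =-1016042326992 / 125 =-8128338615.94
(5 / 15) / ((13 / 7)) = 7 / 39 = 0.18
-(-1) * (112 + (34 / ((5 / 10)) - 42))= 138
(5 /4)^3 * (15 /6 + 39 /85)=12575 /2176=5.78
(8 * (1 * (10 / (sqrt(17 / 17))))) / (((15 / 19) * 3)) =304 / 9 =33.78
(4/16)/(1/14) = 7/2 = 3.50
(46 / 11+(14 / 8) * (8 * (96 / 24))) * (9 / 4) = 2979 / 22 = 135.41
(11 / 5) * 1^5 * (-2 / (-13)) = 22 / 65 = 0.34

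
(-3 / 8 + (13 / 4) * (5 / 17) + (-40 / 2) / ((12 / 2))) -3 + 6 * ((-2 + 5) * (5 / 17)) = -11 / 24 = -0.46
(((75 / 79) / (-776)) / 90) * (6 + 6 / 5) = -3 / 30652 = -0.00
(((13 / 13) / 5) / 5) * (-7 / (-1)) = 7 / 25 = 0.28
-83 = -83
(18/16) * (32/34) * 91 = 1638/17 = 96.35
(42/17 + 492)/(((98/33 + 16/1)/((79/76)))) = 10957221/404396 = 27.10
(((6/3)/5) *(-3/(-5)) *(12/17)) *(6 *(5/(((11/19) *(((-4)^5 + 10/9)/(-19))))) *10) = 1403568/860761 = 1.63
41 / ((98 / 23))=9.62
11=11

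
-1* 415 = -415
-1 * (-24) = 24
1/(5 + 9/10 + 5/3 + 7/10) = 15/124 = 0.12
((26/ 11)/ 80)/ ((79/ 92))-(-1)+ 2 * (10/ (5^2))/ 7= 13975/ 12166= 1.15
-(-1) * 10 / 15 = 2 / 3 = 0.67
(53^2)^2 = 7890481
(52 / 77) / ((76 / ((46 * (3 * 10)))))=17940 / 1463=12.26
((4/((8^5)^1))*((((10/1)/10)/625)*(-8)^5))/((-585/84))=112/121875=0.00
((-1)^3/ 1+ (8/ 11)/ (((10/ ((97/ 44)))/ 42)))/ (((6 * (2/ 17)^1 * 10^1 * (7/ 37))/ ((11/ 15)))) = 2182001/ 693000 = 3.15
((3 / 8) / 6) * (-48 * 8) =-24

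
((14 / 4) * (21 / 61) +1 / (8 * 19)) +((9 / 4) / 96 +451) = 452.23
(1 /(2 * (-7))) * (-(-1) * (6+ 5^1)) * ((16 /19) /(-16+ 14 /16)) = 64 /1463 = 0.04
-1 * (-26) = 26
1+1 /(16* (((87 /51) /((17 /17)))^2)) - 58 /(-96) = 8203 /5046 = 1.63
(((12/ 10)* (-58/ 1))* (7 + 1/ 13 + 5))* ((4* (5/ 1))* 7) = -1529808/ 13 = -117677.54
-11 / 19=-0.58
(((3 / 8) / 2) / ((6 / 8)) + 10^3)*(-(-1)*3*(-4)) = -12003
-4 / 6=-2 / 3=-0.67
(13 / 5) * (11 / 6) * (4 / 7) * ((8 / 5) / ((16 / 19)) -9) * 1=-10153 / 525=-19.34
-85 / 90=-17 / 18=-0.94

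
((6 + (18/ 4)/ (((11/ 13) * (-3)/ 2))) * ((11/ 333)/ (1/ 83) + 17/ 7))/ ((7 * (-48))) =-3013/ 79772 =-0.04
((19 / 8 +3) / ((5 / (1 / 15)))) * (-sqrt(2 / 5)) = -43 * sqrt(10) / 3000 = -0.05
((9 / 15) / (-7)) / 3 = -0.03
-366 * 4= -1464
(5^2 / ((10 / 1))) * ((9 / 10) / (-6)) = -0.38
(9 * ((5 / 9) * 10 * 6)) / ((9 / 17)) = 1700 / 3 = 566.67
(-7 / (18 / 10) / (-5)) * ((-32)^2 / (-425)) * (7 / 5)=-2.62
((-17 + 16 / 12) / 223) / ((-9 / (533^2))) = 13352183 / 6021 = 2217.60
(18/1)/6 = 3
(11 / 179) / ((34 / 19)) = 209 / 6086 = 0.03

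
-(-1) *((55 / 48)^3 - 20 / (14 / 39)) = -41966255 / 774144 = -54.21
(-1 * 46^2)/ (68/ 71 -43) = 150236/ 2985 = 50.33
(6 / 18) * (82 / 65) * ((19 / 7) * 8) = 12464 / 1365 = 9.13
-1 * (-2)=2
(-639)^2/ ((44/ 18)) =167040.41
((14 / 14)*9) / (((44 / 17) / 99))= 344.25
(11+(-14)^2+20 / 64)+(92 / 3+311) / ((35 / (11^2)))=466537 / 336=1388.50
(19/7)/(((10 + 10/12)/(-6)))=-684/455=-1.50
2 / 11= 0.18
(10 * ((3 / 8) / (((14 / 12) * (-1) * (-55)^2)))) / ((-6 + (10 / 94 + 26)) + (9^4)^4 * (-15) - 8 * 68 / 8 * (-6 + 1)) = 423 / 11065032104700297400600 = 0.00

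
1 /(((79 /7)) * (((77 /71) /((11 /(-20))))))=-71 /1580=-0.04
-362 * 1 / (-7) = 362 / 7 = 51.71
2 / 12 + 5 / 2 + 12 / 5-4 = 16 / 15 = 1.07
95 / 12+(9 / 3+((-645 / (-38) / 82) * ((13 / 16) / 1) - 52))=-6119597 / 149568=-40.92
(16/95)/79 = 16/7505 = 0.00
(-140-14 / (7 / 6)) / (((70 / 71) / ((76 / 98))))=-205048 / 1715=-119.56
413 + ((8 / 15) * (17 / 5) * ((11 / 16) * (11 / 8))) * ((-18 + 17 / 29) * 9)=334889 / 2320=144.35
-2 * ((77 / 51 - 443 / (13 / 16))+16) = 1055.44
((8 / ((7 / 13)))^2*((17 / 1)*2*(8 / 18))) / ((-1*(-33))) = 1470976 / 14553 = 101.08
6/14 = 3/7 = 0.43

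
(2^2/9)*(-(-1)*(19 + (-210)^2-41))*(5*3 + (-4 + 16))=528936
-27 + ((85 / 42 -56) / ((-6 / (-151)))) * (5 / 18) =-1834057 / 4536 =-404.33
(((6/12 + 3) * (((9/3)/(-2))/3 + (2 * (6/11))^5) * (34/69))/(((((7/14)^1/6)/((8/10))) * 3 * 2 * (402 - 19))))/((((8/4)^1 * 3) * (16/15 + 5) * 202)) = 5722421/5588252442201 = 0.00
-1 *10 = -10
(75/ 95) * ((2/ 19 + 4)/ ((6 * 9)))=65/ 1083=0.06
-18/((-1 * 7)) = 2.57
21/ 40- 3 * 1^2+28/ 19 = -761/ 760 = -1.00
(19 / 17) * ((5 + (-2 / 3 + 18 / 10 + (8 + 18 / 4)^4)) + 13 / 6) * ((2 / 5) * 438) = 8129716029 / 1700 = 4782185.90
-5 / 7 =-0.71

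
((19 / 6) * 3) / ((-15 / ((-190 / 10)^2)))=-6859 / 30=-228.63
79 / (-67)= -79 / 67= -1.18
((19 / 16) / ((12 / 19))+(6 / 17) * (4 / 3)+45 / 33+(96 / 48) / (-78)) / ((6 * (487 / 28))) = 0.04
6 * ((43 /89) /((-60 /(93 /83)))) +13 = 956311 /73870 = 12.95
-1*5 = -5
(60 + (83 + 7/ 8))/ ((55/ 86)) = 49493/ 220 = 224.97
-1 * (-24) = 24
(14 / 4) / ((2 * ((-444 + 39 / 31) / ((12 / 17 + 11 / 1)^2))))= -8593417 / 15866100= -0.54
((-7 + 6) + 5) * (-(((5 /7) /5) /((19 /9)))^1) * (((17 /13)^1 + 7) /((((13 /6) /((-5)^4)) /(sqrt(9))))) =-43740000 /22477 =-1945.99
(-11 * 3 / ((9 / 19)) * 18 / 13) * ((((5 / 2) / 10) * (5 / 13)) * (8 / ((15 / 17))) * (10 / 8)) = -105.12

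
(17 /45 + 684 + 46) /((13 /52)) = 131468 /45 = 2921.51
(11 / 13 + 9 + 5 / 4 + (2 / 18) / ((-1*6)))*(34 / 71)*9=264401 / 5538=47.74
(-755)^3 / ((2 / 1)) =-430368875 / 2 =-215184437.50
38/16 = 19/8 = 2.38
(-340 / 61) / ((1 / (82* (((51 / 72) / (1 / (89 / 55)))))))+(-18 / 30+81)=-4463579 / 10065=-443.48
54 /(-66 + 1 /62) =-3348 /4091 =-0.82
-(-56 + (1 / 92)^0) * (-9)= -495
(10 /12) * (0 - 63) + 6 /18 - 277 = -1975 /6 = -329.17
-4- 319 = -323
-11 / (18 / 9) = -11 / 2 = -5.50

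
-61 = -61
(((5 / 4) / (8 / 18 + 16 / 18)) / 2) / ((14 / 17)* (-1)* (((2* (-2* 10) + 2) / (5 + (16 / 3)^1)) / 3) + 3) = 0.12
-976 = -976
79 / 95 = 0.83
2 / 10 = 1 / 5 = 0.20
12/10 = 6/5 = 1.20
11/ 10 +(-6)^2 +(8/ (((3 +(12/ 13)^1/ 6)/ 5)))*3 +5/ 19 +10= 665359/ 7790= 85.41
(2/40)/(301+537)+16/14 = 134087/117320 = 1.14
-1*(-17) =17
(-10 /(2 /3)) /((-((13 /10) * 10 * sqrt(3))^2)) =5 /169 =0.03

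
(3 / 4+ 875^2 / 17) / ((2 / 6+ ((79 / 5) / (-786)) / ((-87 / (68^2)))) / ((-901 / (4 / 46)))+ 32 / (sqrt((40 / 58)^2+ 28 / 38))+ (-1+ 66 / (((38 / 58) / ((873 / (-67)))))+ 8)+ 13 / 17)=-1929697475201217409774141279203505065 / 55879229805204433361492867369252768- 35419043387767779428198629545225*sqrt(368106) / 27939614902602216680746433684626384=-35.30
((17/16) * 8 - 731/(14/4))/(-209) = 255/266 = 0.96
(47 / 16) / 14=47 / 224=0.21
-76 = -76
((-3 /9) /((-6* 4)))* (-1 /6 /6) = -1 /2592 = -0.00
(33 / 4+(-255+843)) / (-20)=-477 / 16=-29.81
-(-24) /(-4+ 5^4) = 0.04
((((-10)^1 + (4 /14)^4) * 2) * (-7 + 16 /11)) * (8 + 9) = 49763556 /26411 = 1884.20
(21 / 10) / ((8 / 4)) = 21 / 20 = 1.05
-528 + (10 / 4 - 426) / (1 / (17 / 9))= -23903 / 18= -1327.94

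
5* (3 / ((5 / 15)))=45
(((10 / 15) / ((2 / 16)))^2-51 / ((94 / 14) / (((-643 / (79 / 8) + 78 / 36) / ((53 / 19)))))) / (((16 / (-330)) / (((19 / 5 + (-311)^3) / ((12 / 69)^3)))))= 296868115662685546529 / 12594496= 23571258084697.12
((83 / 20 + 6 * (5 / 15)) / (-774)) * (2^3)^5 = -167936 / 645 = -260.37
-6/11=-0.55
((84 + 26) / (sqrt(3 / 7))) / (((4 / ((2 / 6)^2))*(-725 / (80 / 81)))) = -88*sqrt(21) / 63423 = -0.01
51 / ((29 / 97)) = 4947 / 29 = 170.59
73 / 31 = 2.35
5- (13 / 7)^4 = -6.90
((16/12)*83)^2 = 110224/9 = 12247.11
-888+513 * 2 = 138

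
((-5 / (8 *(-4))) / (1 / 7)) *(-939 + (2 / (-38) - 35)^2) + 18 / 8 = 3686187 / 11552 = 319.10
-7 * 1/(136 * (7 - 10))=7/408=0.02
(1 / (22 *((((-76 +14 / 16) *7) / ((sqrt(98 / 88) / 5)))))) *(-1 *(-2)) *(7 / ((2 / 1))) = -14 *sqrt(11) / 363605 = -0.00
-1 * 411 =-411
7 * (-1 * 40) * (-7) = 1960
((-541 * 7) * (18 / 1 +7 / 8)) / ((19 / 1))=-571837 / 152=-3762.09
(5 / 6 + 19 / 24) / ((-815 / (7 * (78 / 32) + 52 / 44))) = -41743 / 1147520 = -0.04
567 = 567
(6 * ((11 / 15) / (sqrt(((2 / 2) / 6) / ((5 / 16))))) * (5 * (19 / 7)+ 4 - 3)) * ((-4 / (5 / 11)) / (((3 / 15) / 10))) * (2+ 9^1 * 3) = -1431672 * sqrt(30) / 7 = -1120227.21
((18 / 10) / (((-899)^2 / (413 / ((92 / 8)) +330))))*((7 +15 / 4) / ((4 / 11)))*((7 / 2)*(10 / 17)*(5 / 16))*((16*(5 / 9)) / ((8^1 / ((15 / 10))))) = 65309475 / 2528052728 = 0.03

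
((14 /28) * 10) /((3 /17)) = 85 /3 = 28.33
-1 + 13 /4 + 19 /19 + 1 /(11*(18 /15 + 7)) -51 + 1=-84317 /1804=-46.74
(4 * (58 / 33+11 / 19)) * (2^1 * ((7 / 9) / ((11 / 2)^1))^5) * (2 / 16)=0.00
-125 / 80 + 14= 199 / 16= 12.44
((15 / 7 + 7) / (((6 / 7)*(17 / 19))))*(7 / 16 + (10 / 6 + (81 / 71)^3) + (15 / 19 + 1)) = 3511232306 / 54760383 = 64.12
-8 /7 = -1.14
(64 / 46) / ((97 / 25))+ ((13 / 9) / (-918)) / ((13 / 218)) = 3061621 / 9216261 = 0.33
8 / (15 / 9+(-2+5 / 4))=8.73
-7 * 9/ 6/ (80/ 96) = -63/ 5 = -12.60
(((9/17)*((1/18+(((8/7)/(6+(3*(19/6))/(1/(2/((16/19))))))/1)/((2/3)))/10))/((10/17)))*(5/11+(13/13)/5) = 1089/159950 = 0.01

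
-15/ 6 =-5/ 2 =-2.50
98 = 98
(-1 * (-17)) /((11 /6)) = 102 /11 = 9.27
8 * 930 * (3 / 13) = 22320 / 13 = 1716.92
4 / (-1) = -4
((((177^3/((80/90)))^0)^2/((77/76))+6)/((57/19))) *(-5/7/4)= -1345/3234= -0.42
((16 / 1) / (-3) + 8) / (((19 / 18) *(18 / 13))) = 104 / 57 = 1.82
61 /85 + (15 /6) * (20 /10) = 486 /85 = 5.72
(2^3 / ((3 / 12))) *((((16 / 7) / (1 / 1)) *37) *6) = 113664 / 7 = 16237.71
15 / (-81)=-5 / 27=-0.19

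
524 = 524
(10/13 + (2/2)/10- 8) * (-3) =2781/130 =21.39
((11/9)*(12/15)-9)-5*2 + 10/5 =-721/45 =-16.02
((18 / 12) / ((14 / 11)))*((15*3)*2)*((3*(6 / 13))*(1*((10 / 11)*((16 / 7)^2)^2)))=796262400 / 218491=3644.37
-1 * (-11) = 11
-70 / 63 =-10 / 9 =-1.11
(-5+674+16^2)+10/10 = 926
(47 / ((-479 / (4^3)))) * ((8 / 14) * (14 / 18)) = -12032 / 4311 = -2.79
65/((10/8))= 52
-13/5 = -2.60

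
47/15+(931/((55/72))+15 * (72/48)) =410651/330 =1244.40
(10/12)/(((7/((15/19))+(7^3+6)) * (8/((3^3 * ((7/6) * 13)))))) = 20475/171776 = 0.12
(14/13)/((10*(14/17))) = 17/130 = 0.13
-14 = -14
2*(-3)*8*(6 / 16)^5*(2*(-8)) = 729 / 128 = 5.70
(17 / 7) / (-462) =-17 / 3234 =-0.01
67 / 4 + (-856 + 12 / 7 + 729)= -3039 / 28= -108.54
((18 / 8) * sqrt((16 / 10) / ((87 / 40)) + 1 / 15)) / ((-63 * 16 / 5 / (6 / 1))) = -sqrt(151815) / 6496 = -0.06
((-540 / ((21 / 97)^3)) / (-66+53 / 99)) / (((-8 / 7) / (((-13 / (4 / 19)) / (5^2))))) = 22317592869 / 12702760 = 1756.91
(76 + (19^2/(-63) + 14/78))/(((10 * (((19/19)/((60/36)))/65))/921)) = 702908.17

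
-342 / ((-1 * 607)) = 342 / 607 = 0.56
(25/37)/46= 25/1702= 0.01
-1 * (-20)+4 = 24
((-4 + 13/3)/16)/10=1/480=0.00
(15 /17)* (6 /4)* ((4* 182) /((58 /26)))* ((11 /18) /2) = 65065 /493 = 131.98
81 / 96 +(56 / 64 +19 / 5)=883 / 160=5.52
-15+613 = 598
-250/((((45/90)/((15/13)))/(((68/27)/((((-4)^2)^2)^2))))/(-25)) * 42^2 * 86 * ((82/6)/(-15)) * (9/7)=-655615625/6656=-98499.94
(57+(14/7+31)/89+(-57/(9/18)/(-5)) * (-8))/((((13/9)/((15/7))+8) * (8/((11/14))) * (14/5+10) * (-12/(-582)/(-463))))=1855327976865/747041792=2483.57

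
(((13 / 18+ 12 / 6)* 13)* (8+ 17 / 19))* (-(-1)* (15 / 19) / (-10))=-107653 / 4332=-24.85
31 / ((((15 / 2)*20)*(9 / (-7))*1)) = -217 / 1350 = -0.16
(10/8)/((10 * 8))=1/64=0.02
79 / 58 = 1.36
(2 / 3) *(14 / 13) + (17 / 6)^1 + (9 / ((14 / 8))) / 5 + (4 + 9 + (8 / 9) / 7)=20717 / 1170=17.71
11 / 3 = 3.67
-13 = -13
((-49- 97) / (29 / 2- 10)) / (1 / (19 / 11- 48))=1501.29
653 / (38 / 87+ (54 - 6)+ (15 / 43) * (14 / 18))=814291 / 60739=13.41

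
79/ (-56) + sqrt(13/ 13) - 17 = -975/ 56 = -17.41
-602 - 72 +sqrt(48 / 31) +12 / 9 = -2018 / 3 +4* sqrt(93) / 31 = -671.42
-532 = -532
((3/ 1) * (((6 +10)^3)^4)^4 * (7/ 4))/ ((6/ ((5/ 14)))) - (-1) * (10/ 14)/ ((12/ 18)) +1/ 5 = 1961594292308337738698684000000000000000000000000000000000.00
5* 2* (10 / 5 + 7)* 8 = 720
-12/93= -4/31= -0.13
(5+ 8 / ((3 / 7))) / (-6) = -71 / 18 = -3.94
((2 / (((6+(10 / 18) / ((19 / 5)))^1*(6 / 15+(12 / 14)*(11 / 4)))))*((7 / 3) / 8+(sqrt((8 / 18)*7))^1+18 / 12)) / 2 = 7980*sqrt(7) / 202843+85785 / 811372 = 0.21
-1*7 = -7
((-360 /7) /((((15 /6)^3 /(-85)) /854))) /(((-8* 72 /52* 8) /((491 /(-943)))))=6619171 /4715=1403.85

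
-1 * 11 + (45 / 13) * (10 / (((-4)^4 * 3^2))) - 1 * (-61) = 83225 / 1664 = 50.02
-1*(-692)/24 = 173/6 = 28.83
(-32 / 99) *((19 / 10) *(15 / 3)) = -304 / 99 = -3.07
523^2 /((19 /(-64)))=-17505856 /19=-921360.84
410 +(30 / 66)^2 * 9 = 49835 / 121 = 411.86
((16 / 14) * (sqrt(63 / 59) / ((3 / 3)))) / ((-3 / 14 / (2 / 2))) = -16 * sqrt(413) / 59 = -5.51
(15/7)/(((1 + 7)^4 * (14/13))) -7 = -2809661/401408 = -7.00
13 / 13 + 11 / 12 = 23 / 12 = 1.92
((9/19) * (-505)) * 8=-36360/19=-1913.68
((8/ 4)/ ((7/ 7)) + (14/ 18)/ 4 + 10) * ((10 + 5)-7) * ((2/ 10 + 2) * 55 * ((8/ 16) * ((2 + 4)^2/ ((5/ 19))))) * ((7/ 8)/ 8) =7064827/ 80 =88310.34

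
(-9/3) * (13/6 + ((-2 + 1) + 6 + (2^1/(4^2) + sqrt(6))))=-175/8 - 3 * sqrt(6)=-29.22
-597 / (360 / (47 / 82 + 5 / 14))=-17711 / 11480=-1.54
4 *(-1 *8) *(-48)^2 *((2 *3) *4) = -1769472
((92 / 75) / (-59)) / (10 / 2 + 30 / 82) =-943 / 243375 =-0.00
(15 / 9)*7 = 35 / 3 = 11.67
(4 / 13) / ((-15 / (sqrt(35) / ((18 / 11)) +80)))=-64 / 39- 22 * sqrt(35) / 1755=-1.72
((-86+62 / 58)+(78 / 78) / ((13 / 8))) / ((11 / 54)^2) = -92690892 / 45617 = -2031.94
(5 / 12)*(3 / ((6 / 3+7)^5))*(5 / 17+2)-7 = -9369043 / 1338444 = -7.00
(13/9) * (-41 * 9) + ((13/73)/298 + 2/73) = -11594273/21754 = -532.97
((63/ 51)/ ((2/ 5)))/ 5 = 0.62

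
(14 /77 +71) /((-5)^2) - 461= -125992 /275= -458.15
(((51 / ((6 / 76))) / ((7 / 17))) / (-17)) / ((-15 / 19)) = 12274 / 105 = 116.90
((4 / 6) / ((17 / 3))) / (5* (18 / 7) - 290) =-7 / 16490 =-0.00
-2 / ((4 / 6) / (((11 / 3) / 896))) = -11 / 896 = -0.01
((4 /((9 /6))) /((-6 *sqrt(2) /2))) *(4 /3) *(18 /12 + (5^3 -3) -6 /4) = -1952 *sqrt(2) /27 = -102.24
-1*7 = -7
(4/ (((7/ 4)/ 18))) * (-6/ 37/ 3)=-576/ 259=-2.22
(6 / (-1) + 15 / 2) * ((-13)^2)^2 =85683 / 2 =42841.50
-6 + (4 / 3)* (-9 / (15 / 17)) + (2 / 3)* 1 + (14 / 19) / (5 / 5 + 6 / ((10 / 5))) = -10687 / 570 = -18.75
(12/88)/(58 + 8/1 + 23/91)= 273/132638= 0.00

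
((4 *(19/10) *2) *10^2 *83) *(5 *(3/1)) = 1892400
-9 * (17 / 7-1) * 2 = -180 / 7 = -25.71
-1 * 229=-229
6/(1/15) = 90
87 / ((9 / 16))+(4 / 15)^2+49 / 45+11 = 12512 / 75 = 166.83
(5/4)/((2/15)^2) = 1125/16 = 70.31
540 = 540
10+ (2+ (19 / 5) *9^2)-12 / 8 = 318.30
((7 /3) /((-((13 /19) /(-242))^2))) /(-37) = 147991228 /18759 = 7889.08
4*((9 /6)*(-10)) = -60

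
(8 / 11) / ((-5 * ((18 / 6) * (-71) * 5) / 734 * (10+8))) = 0.01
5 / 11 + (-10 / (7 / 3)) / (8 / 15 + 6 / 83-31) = 1735285 / 2913757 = 0.60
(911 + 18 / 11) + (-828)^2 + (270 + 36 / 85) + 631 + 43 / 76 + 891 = 48909860801 / 71060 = 688289.63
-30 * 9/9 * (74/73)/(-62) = 1110/2263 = 0.49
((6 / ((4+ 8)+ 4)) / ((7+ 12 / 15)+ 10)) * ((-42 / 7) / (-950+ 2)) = 15 / 112496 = 0.00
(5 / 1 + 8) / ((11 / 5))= 65 / 11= 5.91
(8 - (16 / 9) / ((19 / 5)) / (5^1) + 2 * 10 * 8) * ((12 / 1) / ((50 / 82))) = 4708768 / 1425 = 3304.40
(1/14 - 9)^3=-711.78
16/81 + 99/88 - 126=-80791/648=-124.68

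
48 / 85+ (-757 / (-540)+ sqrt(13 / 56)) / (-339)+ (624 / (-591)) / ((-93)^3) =10238233757369 / 18263907000540 - sqrt(182) / 9492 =0.56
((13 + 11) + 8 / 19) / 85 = 464 / 1615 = 0.29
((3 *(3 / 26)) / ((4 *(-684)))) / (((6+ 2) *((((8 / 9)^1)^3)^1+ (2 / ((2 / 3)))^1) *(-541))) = 729 / 92328773888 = 0.00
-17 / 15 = -1.13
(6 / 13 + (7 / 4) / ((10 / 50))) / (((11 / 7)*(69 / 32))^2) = 6008576 / 7489053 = 0.80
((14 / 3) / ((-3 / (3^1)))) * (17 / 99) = -238 / 297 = -0.80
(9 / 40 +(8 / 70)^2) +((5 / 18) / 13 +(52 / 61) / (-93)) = 542624351 / 2168220600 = 0.25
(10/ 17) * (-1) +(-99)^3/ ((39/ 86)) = -472859176/ 221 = -2139634.28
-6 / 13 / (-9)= 2 / 39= 0.05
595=595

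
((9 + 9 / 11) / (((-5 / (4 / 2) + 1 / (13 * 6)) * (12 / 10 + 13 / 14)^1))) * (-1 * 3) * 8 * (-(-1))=7076160 / 158983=44.51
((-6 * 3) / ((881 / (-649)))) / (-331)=-11682 / 291611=-0.04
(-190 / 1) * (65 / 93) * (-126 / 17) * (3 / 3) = 518700 / 527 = 984.25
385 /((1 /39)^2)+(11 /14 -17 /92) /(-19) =7165217673 /12236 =585584.97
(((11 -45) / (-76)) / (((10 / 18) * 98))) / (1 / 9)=1377 / 18620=0.07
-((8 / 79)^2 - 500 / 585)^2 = -380210358544 / 533187658809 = -0.71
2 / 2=1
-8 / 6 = -4 / 3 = -1.33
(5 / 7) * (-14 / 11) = -10 / 11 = -0.91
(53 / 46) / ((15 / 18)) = 159 / 115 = 1.38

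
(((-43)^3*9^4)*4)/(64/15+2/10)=-31298725620/67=-467145158.51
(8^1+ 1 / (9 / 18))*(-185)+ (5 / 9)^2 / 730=-21878095 / 11826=-1850.00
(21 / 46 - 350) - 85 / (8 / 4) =-9017 / 23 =-392.04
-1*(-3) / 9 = 1 / 3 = 0.33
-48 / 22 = -2.18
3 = 3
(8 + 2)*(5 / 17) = 50 / 17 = 2.94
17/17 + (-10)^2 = 101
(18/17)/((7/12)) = 216/119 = 1.82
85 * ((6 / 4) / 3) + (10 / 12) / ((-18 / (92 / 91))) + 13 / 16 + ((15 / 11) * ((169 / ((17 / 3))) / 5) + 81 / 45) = 1955434891 / 36756720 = 53.20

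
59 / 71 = 0.83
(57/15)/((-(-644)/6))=57/1610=0.04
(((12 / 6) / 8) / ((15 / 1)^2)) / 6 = 1 / 5400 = 0.00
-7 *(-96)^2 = -64512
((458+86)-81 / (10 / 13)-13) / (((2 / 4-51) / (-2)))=8514 / 505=16.86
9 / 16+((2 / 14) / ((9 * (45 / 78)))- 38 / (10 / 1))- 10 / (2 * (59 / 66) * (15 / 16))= -1637161 / 178416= -9.18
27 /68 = 0.40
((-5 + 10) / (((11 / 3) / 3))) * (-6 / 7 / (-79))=0.04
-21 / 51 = -7 / 17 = -0.41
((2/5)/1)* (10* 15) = 60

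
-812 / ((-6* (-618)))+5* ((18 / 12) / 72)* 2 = -0.01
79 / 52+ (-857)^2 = 38191427 / 52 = 734450.52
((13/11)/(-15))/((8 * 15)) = -13/19800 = -0.00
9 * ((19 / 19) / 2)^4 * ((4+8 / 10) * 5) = 27 / 2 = 13.50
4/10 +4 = 22/5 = 4.40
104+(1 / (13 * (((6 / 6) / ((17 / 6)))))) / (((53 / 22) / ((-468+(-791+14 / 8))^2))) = 4732826755 / 33072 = 143106.76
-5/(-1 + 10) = -5/9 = -0.56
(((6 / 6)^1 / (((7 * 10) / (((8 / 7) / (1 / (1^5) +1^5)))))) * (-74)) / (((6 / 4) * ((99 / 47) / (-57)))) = 264328 / 24255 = 10.90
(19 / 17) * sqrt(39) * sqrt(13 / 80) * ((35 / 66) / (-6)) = -1729 * sqrt(15) / 26928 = -0.25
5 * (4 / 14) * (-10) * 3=-42.86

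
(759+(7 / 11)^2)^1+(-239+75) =72044 / 121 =595.40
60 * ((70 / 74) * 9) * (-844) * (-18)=287128800 / 37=7760237.84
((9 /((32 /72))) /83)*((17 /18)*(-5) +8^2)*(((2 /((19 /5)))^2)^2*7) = 84026250 /10816643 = 7.77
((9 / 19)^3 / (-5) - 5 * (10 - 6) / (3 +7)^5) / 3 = -735859 / 102885000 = -0.01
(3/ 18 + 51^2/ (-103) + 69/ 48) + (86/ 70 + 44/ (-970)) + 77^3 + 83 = 7663867692913/ 16784880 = 456593.53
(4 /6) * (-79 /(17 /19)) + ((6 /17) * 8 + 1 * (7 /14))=-5665 /102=-55.54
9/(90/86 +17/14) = 5418/1361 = 3.98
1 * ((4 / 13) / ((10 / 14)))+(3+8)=743 / 65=11.43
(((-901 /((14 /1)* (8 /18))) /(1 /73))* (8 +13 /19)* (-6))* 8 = 586037430 /133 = 4406296.47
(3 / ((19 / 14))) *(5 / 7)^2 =150 / 133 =1.13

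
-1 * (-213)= 213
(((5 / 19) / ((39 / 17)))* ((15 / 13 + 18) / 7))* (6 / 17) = 2490 / 22477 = 0.11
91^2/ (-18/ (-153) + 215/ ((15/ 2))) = 422331/ 1468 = 287.69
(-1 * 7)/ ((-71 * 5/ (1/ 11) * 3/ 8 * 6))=28/ 35145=0.00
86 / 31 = 2.77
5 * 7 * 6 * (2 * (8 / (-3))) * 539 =-603680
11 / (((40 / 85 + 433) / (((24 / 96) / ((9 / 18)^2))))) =187 / 7369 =0.03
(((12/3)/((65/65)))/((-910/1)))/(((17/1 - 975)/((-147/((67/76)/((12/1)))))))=-19152/2086045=-0.01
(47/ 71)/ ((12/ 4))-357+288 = -14650/ 213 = -68.78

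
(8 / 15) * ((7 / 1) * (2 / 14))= 8 / 15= 0.53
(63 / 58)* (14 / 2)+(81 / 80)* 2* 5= 17.73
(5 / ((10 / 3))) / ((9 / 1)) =0.17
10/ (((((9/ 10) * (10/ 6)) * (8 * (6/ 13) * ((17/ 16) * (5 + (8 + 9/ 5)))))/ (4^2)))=10400/ 5661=1.84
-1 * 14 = -14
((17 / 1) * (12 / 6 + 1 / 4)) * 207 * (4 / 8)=31671 / 8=3958.88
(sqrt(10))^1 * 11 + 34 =68.79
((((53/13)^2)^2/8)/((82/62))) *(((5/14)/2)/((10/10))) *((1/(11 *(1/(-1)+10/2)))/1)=0.11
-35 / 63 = -5 / 9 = -0.56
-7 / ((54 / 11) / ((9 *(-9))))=231 / 2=115.50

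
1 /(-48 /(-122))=61 /24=2.54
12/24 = 1/2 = 0.50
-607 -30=-637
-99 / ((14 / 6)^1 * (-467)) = 297 / 3269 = 0.09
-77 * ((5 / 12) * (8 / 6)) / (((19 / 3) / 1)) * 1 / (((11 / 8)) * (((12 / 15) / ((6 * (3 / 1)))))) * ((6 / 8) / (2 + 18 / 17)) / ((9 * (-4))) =2975 / 3952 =0.75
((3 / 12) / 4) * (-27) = -1.69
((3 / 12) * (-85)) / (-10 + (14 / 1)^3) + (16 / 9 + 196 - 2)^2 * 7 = 237666700603 / 885816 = 268302.56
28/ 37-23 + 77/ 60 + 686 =1476389/ 2220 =665.04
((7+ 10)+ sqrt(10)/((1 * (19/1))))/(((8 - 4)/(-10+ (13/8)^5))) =43613 * sqrt(10)/2490368+ 741421/131072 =5.71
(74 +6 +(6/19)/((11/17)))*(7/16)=58877/1672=35.21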